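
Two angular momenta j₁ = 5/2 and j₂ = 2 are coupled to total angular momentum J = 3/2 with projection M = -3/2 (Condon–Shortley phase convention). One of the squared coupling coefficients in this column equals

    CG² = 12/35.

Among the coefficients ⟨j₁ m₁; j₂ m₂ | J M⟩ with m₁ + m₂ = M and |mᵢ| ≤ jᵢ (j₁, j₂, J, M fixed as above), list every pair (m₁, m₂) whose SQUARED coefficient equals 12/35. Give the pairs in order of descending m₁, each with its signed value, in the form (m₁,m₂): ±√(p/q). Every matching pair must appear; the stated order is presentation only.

(-3/2,0): +√(12/35)

Admissible pairs with m₁+m₂ = M = -3/2: (-5/2,1), (-3/2,0), (-1/2,-1), (1/2,-2)
  (m₁,m₂)=(1/2,-2): CG² = 4/35, CG = +√(4/35)
  (m₁,m₂)=(-1/2,-1): CG² = 9/35, CG = −√(9/35)
  (m₁,m₂)=(-3/2,0): CG² = 12/35, CG = +√(12/35)   ← matches the target
  (m₁,m₂)=(-5/2,1): CG² = 2/7, CG = −√(2/7)
Pairs with CG² = 12/35: (-3/2,0): +√(12/35)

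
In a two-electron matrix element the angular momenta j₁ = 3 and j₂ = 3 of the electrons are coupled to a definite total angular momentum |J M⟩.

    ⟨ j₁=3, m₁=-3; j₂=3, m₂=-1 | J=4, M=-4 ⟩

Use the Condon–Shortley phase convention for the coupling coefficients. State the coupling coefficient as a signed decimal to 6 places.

+0.522233

j₁+j₂−J=2  J+j₁−j₂=4  J−j₁+j₂=4  j₁+j₂+J+1=11
(j₁±m₁, j₂±m₂, J±M) = (0,6,2,4,0,8)
P² = 3981312/11
sum k=2..2:
  [2] +1/1152 = 1/1152
S = 1/1152
C² = P²·S² = 3/11 ; C = +0.522233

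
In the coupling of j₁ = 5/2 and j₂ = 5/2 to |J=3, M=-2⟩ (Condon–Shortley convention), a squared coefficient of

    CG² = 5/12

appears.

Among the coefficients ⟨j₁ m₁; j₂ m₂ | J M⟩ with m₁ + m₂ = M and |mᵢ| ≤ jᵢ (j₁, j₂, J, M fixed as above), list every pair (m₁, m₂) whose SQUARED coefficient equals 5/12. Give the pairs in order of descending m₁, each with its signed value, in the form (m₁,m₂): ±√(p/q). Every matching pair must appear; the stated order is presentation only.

Admissible pairs with m₁+m₂ = M = -2: (-5/2,1/2), (-3/2,-1/2), (-1/2,-3/2), (1/2,-5/2)
  (m₁,m₂)=(1/2,-5/2): CG² = 5/12, CG = +√(5/12)   ← matches the target
  (m₁,m₂)=(-1/2,-3/2): CG² = 1/12, CG = −√(1/12)
  (m₁,m₂)=(-3/2,-1/2): CG² = 1/12, CG = −√(1/12)
  (m₁,m₂)=(-5/2,1/2): CG² = 5/12, CG = +√(5/12)   ← matches the target
Pairs with CG² = 5/12: (1/2,-5/2): +√(5/12); (-5/2,1/2): +√(5/12)

(1/2,-5/2): +√(5/12); (-5/2,1/2): +√(5/12)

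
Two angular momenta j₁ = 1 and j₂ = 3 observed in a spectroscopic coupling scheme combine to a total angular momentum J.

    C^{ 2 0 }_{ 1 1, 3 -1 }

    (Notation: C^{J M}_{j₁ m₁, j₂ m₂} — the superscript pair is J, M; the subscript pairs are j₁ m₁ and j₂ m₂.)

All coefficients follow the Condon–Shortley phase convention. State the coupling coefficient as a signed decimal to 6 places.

j₁+j₂−J=2  J+j₁−j₂=0  J−j₁+j₂=4  j₁+j₂+J+1=7
(j₁±m₁, j₂±m₂, J±M) = (2,0,2,4,2,2)
P² = 128/7
sum k=0..0:
  [0] +1/8 = 1/8
S = 1/8
C² = P²·S² = 2/7 ; C = +0.534522

+√(2/7) ≈ +0.534522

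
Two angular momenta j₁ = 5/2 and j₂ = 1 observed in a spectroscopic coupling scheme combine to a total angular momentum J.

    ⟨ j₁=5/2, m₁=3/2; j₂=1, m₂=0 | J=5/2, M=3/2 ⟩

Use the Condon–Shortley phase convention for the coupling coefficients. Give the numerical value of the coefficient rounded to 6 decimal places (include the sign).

√[6·1!4!1!/7! · 4!1!1!1!4!1!] = √(576/35)
  +(−1)^0/∏(0,1,1,1,3,0)! = 1/6  (running 1/6)
  +(−1)^1/∏(1,0,0,0,4,1)! = -1/24  (running 1/8)
⟨..|..⟩ = √(576/35)·(1/8) = +0.507093

+0.507093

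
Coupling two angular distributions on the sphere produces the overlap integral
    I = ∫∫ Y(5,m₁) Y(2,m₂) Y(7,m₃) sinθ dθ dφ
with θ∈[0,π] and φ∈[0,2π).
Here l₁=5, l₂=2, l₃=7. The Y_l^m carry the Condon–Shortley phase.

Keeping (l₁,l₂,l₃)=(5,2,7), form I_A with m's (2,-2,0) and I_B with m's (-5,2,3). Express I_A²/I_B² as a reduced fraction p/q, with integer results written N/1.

Same 5,2,7: normalisation and zero-m 3j drop out of the ratio.
A: Δ: 0! 10! 4! / 15! → 1/15015; sum: t=0:+1/725760 = 1/725760; 3j²(5 2 7; 2 -2 0) = Δ·Π!·Σ² = 1/429  (sign -1)
B: Δ: 0! 10! 4! / 15! → 1/15015; sum: t=0:+1/87091200 = 1/87091200; 3j²(5 2 7; -5 2 3) = Δ·Π!·Σ² = 1/15015  (sign +1)
I_A²/I_B² = (1/429)/(1/15015) = 35/1

35/1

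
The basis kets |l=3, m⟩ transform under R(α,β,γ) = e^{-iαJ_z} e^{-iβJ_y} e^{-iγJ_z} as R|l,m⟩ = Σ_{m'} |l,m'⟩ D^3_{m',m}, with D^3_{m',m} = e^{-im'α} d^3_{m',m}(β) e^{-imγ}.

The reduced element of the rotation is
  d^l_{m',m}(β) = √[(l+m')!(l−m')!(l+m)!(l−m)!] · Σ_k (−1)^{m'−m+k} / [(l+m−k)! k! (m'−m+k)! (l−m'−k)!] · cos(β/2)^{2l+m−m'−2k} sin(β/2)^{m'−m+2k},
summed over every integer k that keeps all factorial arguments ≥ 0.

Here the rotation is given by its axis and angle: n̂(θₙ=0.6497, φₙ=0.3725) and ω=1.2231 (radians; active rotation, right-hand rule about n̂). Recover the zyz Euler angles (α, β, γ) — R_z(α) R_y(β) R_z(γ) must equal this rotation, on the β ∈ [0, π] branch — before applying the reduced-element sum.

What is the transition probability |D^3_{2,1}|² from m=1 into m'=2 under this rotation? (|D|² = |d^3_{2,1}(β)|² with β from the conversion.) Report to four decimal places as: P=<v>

P=0.3340

Axis–angle → zyz. n̂ = (sinθₙcosφₙ, sinθₙsinφₙ, cosθₙ) = (+0.563460, +0.220168, +0.796265), ω = 1.2231.
R = I cosω + sinω [n̂]ₓ + (1−cosω) n̂n̂ᵀ gives
  R = [+0.550042, -0.666831, +0.502782; +0.830403, +0.372690, -0.414166; +0.088797, +0.645320, +0.758734]
β = atan2(√(R₁₃²+R₂₃²), R₃₃) = 0.709430; α = atan2(R₂₃, R₁₃) mod 2π = 5.594131; γ = atan2(R₃₂, −R₃₁) mod 2π = 1.707538
D^3_{2,1}(5.5941,0.7094,1.7075) = e^{-i·2·5.5941}·d^3_{2,1}(0.7094)·e^{-i·1·1.7075}. Compute d first:
c=cos(0.709430/2)=0.937746, s=sin(0.709430/2)=0.347323; N=√[120·1·24·2]=75.894664
Admissible k: 0..1 (factorial args all ≥0)
  k=0: (−1)^1·75.8947/(24)·0.9377^5·0.3473^1 = -0.796450
  k=1: (−1)^2·75.8947/(12)·0.9377^3·0.3473^3 = +0.218517
d^3_{2,1}(0.7094) = -0.796450 +0.218517 = -0.577933
|D^3_{2,1}|² = |d^3_{2,1}(β)|² = (-0.577933)² = 0.334007 (the z-rotation phases have unit modulus)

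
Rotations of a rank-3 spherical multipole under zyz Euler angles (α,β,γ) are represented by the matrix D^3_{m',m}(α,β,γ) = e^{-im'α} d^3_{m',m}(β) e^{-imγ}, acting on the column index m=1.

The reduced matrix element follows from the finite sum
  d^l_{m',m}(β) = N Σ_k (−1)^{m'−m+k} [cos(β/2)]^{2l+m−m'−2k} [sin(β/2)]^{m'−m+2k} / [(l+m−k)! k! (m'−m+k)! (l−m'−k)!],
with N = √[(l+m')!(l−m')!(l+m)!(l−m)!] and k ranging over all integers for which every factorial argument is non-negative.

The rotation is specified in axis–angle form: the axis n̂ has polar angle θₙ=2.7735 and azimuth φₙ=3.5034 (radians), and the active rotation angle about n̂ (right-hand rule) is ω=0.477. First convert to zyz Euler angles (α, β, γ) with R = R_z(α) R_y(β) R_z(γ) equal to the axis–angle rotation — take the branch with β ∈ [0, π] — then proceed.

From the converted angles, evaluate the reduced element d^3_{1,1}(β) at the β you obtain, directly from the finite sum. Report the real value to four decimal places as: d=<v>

d=0.9218

Axis–angle → zyz. n̂ = (sinθₙcosφₙ, sinθₙsinφₙ, cosθₙ) = (-0.336540, -0.127370, -0.933015), ω = 0.4770.
R = I cosω + sinω [n̂]ₓ + (1−cosω) n̂n̂ᵀ gives
  R = [+0.901019, +0.433147, -0.023428; -0.423578, +0.890187, +0.167776; +0.093527, -0.141246, +0.985547]
β = atan2(√(R₁₃²+R₂₃²), R₃₃) = 0.170225; α = atan2(R₂₃, R₁₃) mod 2π = 1.709537; γ = atan2(R₃₂, −R₃₁) mod 2π = 4.127515
d^3_{1,1}(β=0.1702) via the finite sum:
With c≡cos(β/2)=0.996380 and s≡sin(β/2)=0.085010, N=[24·2·24·2]^{1/2}=48.000000
The bounds max(0,m−m')=0 and min(l+m,l−m')=2 give 3 terms
  k=0: (−1)^0·48.0000/(48)·0.9964^6·0.0850^0 = +0.978476
  k=1: (−1)^1·48.0000/(6)·0.9964^4·0.0850^2 = -0.056981
  k=2: (−1)^2·48.0000/(8)·0.9964^2·0.0850^4 = +0.000311
d^3_{1,1}(0.1702) = +0.978476 -0.056981 +0.000311 = +0.921807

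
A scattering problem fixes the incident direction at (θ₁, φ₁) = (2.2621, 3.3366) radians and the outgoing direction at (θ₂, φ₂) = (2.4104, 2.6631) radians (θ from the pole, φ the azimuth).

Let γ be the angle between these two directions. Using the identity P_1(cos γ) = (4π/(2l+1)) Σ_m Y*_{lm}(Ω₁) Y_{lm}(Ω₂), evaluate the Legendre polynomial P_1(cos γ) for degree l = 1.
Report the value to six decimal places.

Expand P_1 via completeness: Σ_{m} conj(Y_{1,m}) at Ω₁ times Y_{1,m} at Ω₂ —
  [-1]  conj(Y_{1,-1})(Ω₁) = -0.261129-0.051578i ; Y_{1,-1}(Ω₂) = -0.204796-0.106227i ; Δ = +0.047999+0.038302i
  [+0]  conj(Y_{1,0})(Ω₁) = -0.311505-0.000000i ; Y_{1,0}(Ω₂) = -0.363705+0.000000i ; Δ = +0.113296+0.000000i
  [+1]  conj(Y_{1,1})(Ω₁) = +0.261129-0.051578i ; Y_{1,1}(Ω₂) = +0.204796-0.106227i ; Δ = +0.047999-0.038302i
Accumulated sum +0.209294+0.000000i; after 4π/(2l+1) scaling, +0.876690+0.000000i ⇒ P_1 = 0.876690

0.876690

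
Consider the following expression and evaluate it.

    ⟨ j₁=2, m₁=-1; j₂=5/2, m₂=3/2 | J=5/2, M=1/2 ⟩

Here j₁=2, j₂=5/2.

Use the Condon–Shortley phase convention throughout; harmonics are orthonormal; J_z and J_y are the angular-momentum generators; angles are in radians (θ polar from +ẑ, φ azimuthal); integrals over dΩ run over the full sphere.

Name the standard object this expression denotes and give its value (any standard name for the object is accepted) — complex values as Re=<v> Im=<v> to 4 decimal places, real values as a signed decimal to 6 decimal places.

Clebsch–Gordan coefficient, +√(6/35) ≈ +0.414039

This is a Clebsch–Gordan (vector-coupling) coefficient.
triangle: 2!·2!·3!/8! = 24/40320
(j±m)!: 1!·3!·4!·1!·3!·2! = 1728
prefactor² = (2J+1)·Δ·N² = 216/35
  k=1: −1/(1!·1!·2!·3!·0!·0!) = -1/12
  k=2: +1/(2!·0!·1!·2!·1!·1!) = 1/4
Σ = 1/6  ⇒  CG² = 216/35·(1/6)² = 6/35
CG = +√(6/35) = +0.414039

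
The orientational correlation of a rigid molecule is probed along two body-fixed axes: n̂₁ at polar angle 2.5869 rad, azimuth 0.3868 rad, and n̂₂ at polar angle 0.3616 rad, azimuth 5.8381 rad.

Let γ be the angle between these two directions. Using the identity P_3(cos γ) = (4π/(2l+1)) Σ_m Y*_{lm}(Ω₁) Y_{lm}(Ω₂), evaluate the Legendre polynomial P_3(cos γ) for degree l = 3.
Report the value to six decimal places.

0.253831

Addition theorem: P_3(cos γ) = (4π/7) Σ_m Y*_{lm}(Ω₁) Y_{lm}(Ω₂), m = −3…3:
  m=-3: Y*=+0.024320+0.055894i  Y=+0.004311+0.017963i  product -0.000899+0.000678i
  m=-2: Y*=-0.172402-0.168381i  Y=+0.075283+0.092977i  product +0.002677-0.028706i
  m=-1: Y*=+0.411913+0.167780i  Y=+0.348197+0.166093i  product +0.115560+0.126836i
  m=+0: Y*=-0.194467-0.000000i  Y=+0.479666+0.000000i  product -0.093279-0.000000i
  m=+1: Y*=-0.411913+0.167780i  Y=-0.348197+0.166093i  product +0.115560-0.126836i
  m=+2: Y*=-0.172402+0.168381i  Y=+0.075283-0.092977i  product +0.002677+0.028706i
  m=+3: Y*=-0.024320+0.055894i  Y=-0.004311+0.017963i  product -0.000899-0.000678i
Accumulated sum +0.141395+0.000000i; after 4π/(2l+1) scaling, +0.253831+0.000000i ⇒ P_3 = 0.253831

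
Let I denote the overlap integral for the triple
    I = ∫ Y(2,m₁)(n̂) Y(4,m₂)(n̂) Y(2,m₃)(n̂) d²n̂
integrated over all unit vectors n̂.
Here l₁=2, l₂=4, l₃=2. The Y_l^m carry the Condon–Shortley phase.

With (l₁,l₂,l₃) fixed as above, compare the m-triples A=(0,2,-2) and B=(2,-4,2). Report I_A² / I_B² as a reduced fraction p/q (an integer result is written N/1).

Same 2,4,2: normalisation and zero-m 3j drop out of the ratio.
A: Δ: 4! 0! 4! / 9! → 1/630; sum: t=2:+1/96 = 1/96; 3j²(2 4 2; 0 2 -2) = Δ·Π!·Σ² = 1/42  (sign +1)
B: Δ: 4! 0! 4! / 9! → 1/630; sum: t=0:+1/576 = 1/576; 3j²(2 4 2; 2 -4 2) = Δ·Π!·Σ² = 1/9  (sign +1)
I_A²/I_B² = (1/42)/(1/9) = 3/14

3/14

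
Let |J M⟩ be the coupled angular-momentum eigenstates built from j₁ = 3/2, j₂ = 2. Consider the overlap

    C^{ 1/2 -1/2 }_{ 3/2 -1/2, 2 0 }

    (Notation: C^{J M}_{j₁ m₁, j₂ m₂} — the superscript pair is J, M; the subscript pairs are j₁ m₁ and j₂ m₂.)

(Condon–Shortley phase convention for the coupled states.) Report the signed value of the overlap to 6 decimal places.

triangle: 3!·0!·1!/5! = 6/120
(j±m)!: 1!·2!·2!·2!·0!·1! = 8
prefactor² = (2J+1)·Δ·N² = 4/5
  k=2: +1/(2!·1!·0!·0!·0!·1!) = 1/2
Σ = 1/2  ⇒  CG² = 4/5·(1/2)² = 1/5
CG = +√(1/5) = +0.447214

+√(1/5) = +0.447214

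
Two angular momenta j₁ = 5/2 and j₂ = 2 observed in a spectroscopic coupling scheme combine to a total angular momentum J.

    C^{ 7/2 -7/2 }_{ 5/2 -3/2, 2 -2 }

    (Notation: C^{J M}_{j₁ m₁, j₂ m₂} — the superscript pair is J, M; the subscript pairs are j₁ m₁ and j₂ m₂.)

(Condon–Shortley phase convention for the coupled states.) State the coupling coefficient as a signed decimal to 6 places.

√[8·1!4!3!/9! · 1!4!0!4!0!7!] = √(9216)
  +(−1)^0/∏(0,1,4,0,0,3)! = 1/144  (running 1/144)
⟨..|..⟩ = √(9216)·(1/144) = +0.666667

+0.666667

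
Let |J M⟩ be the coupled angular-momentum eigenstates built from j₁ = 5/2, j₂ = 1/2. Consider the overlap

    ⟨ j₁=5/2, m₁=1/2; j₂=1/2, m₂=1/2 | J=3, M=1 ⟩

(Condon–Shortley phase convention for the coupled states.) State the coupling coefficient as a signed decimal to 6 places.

triangle: 0!×5!×1!/7! = 120/5040
(j±m)!: 3!×2!×1!×0!×4!×2! = 576
prefactor² = (2J+1)×Δ×N² = 96
  k=0: +1/(0!×0!×2!×1!×3!×0!) = 1/12
Σ = 1/12  ⇒  CG² = 96×(1/12)² = 2/3
CG = +√(2/3) = +0.816497

+0.816497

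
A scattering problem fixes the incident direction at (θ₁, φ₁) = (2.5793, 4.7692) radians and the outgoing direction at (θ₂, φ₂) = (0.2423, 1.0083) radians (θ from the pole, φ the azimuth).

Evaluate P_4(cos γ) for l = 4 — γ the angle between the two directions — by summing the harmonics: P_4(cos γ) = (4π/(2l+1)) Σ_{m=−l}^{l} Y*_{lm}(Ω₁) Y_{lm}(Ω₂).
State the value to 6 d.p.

Expand P_4 via completeness: Σ_{m} conj(Y_{4,m}) at Ω₁ times Y_{4,m} at Ω₂ —
  [-4]  conj(Y_{4,-4})(Ω₁) = 0.03483 + 0.00805j ; Y_{4,-4}(Ω₂) = -0.00092 + 0.00114j ; Δ = -0.00004 + 0.00003j
  [-3]  conj(Y_{4,-3})(Ω₁) = 0.02722 - 0.15814j ; Y_{4,-3}(Ω₂) = -0.01667 - 0.00195j ; Δ = -0.00076 + 0.00258j
  [-2]  conj(Y_{4,-2})(Ω₁) = -0.37885 - 0.04323j ; Y_{4,-2}(Ω₂) = -0.04648 - 0.09725j ; Δ = 0.01340 + 0.03885j
  [-1]  conj(Y_{4,-1})(Ω₁) = -0.02436 + 0.42830j ; Y_{4,-1}(Ω₂) = 0.21139 - 0.33530j ; Δ = 0.13846 + 0.09870j
  [+0]  conj(Y_{4,0})(Ω₁) = -0.05729 + 0.00000j ; Y_{4,0}(Ω₂) = 0.61496 + 0.00000j ; Δ = -0.03523 + 0.00000j
  [+1]  conj(Y_{4,1})(Ω₁) = 0.02436 + 0.42830j ; Y_{4,1}(Ω₂) = -0.21139 - 0.33530j ; Δ = 0.13846 - 0.09870j
  [+2]  conj(Y_{4,2})(Ω₁) = -0.37885 + 0.04323j ; Y_{4,2}(Ω₂) = -0.04648 + 0.09725j ; Δ = 0.01340 - 0.03885j
  [+3]  conj(Y_{4,3})(Ω₁) = -0.02722 - 0.15814j ; Y_{4,3}(Ω₂) = 0.01667 - 0.00195j ; Δ = -0.00076 - 0.00258j
  [+4]  conj(Y_{4,4})(Ω₁) = 0.03483 - 0.00805j ; Y_{4,4}(Ω₂) = -0.00092 - 0.00114j ; Δ = -0.00004 - 0.00003j
Accumulated sum 0.26689 + 0.00000j; after 4π/(2l+1) scaling, 0.37265 + 0.00000j ⇒ P_4 = 0.372649

0.372649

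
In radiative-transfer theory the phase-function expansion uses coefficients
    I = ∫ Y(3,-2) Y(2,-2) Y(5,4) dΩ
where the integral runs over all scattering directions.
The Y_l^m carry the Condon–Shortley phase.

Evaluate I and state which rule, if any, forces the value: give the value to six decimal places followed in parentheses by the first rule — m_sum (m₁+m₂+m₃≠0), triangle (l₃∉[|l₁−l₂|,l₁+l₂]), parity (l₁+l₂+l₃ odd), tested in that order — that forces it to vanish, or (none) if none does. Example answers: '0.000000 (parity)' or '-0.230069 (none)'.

0.268967 (none)

Rules hold: Σm=0, L=10 even, 1≤5≤5.
N = 7·5·11 = 385
Δ = 0!·6!·4!/11! = 1/2310
Racah Σ t=0..0: t=0:+1/144 = 1/144
⇒ 3j(3 2 5; 0 0 0)² = 10/231, sgn -1
Racah Σ t=0..0: t=0:+1/2880 = 1/2880
⇒ 3j(3 2 5; -2 -2 4)² = 3/55, sgn -1
4πI² = N·(3j₀)²·(3jₘ)² = 10/11
I = +1·√(0.909091/4π) = 0.26896683
No selection rule forces the value: the integral is nonzero (none).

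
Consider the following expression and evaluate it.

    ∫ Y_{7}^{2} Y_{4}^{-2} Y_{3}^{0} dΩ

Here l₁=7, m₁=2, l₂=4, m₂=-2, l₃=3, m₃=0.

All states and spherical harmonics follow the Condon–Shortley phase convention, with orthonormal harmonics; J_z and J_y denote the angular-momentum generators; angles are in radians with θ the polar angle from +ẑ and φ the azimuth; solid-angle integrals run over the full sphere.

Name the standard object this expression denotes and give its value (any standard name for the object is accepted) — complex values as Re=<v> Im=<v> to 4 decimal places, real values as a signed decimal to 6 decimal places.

This is a Gaunt coefficient — the integral of a triple product of spherical harmonics over the sphere.
Rules hold: Σm=0, L=14 even, 3≤3≤11.
N = 15·9·7 = 945
Δ = 8!·6!·0!/15! = 1/45045
Racah Σ t=4..4: t=4:+1/20736 = 1/20736
⇒ 3j(7 4 3; 0 0 0)² = 35/1287, sgn -1
Racah Σ t=2..2: t=2:+1/51840 = 1/51840
⇒ 3j(7 4 3; 2 -2 0)² = 8/429, sgn -1
4πI² = N·(3j₀)²·(3jₘ)² = 9800/20449
I = +1·√(0.479241/4π) = 0.19528643

Gaunt coefficient, +0.195286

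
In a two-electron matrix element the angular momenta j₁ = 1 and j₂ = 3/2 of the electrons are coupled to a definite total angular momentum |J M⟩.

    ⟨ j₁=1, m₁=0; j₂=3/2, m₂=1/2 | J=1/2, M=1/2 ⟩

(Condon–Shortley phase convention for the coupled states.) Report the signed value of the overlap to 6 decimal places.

j₁+j₂−J=2  J+j₁−j₂=0  J−j₁+j₂=1  j₁+j₂+J+1=4
(j₁±m₁, j₂±m₂, J±M) = (1,1,2,1,1,0)
P² = 1/3
sum k=1..1:
  [1] −1/1 = -1
S = -1
C² = P²·S² = 1/3 ; C = -0.577350

−√(1/3) = -0.577350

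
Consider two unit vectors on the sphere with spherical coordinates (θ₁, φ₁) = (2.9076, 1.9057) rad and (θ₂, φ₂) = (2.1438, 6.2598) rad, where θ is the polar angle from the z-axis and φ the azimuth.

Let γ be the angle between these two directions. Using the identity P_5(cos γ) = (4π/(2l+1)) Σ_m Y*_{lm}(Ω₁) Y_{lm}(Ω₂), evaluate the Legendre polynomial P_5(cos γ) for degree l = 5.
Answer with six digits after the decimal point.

Expand P_5 via completeness: Σ_{m} conj(Y_{5,m}) at Ω₁ times Y_{5,m} at Ω₂ —
  [-5]  conj(Y_{5,-5})(Ω₁) = -0.000309-0.000032i ; Y_{5,-5}(Ω₂) = +0.193098+0.022682i ; Δ = -0.000059-0.000013i
  [-4]  conj(Y_{5,-4})(Ω₁) = -0.000945-0.004017i ; Y_{5,-4}(Ω₂) = -0.394960-0.037053i ; Δ = +0.000225+0.001621i
  [-3]  conj(Y_{5,-3})(Ω₁) = +0.027355-0.017383i ; Y_{5,-3}(Ω₂) = +0.336883+0.023673i ; Δ = +0.009627-0.005209i
  [-2]  conj(Y_{5,-2})(Ω₁) = +0.127754+0.101173i ; Y_{5,-2}(Ω₂) = +0.076594+0.003585i ; Δ = +0.009423+0.008207i
  [-1]  conj(Y_{5,-1})(Ω₁) = -0.160005+0.459768i ; Y_{5,-1}(Ω₂) = -0.349965-0.008186i ; Δ = +0.059760-0.159593i
  [+0]  conj(Y_{5,0})(Ω₁) = -0.588326-0.000000i ; Y_{5,0}(Ω₂) = +0.008396+0.000000i ; Δ = -0.004939-0.000000i
  [+1]  conj(Y_{5,1})(Ω₁) = +0.160005+0.459768i ; Y_{5,1}(Ω₂) = +0.349965-0.008186i ; Δ = +0.059760+0.159593i
  [+2]  conj(Y_{5,2})(Ω₁) = +0.127754-0.101173i ; Y_{5,2}(Ω₂) = +0.076594-0.003585i ; Δ = +0.009423-0.008207i
  [+3]  conj(Y_{5,3})(Ω₁) = -0.027355-0.017383i ; Y_{5,3}(Ω₂) = -0.336883+0.023673i ; Δ = +0.009627+0.005209i
  [+4]  conj(Y_{5,4})(Ω₁) = -0.000945+0.004017i ; Y_{5,4}(Ω₂) = -0.394960+0.037053i ; Δ = +0.000225-0.001621i
  [+5]  conj(Y_{5,5})(Ω₁) = +0.000309-0.000032i ; Y_{5,5}(Ω₂) = -0.193098+0.022682i ; Δ = -0.000059+0.000013i
Total Σ_m = +0.153010-0.000000i. Multiply by 1.142397: +0.174799-0.000000i. P_5(cos γ) = 0.174799

0.174799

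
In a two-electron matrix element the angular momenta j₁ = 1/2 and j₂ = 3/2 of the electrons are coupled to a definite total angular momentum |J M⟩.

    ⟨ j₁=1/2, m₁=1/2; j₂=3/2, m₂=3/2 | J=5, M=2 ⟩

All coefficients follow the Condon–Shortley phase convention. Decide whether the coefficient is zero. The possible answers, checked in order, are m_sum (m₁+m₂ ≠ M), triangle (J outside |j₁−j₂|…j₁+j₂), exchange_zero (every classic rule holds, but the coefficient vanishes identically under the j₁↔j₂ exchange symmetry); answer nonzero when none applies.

m-sum: m₁+m₂ = 1/2+3/2 = 2, M = 2  ✓
triangle: need |j₁−j₂| ≤ J ≤ j₁+j₂, i.e. J ∈ [1, 2]; J = 5 is outside ✗ ⇒ coefficient is 0

triangle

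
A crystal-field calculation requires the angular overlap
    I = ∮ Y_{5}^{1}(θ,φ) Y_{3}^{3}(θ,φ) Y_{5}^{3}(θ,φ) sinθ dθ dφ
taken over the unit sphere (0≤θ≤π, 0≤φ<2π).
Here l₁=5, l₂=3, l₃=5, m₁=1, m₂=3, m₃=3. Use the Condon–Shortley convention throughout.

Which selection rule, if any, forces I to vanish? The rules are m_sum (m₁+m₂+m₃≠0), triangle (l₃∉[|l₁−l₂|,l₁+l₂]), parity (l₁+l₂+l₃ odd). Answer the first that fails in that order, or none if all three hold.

m_sum

azimuthal sum: 1 + 3 + 3 = 7  ✗
2 ≤ 5 ≤ 8 (triangle on l)
L = 5 + 3 + 5 = 13 (odd)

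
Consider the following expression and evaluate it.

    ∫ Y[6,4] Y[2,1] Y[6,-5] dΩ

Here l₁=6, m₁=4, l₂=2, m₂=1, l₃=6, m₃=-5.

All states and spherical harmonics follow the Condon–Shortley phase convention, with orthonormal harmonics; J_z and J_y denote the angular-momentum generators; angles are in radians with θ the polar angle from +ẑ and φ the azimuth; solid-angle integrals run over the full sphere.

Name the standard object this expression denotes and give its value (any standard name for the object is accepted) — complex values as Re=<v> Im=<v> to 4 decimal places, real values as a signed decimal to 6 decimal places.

Gaunt coefficient, -0.197649

This is a Gaunt coefficient — the integral of a triple product of spherical harmonics over the sphere.
m-sum 0 ✓  L=14 even ✓  4≤6≤8 ✓
Π(2lᵢ+1) = 13×5×13 = 845
triangle coeff Δ(6,2,6) = 1/90090
Σ_t [0,2]: t=0:+1/69120 t=1:−1/14400 t=2:+1/69120 = -7/172800
(3j)²=14/715 [(6 2 6; 0 0 0)], sign=-1
Σ_t [1,2]: t=1:−1/725760 t=2:+1/7257600 = -1/806400
(3j)²=27/910 [(6 2 6; 4 1 -5)], sign=+1
⇒ 4πI² = 27/55
I = (-1)√(27/55/(4π)) = -0.19764945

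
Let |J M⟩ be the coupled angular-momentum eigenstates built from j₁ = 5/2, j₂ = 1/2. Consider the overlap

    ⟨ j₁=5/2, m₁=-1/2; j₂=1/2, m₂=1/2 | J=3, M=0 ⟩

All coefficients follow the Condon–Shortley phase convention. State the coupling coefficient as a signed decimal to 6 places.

+0.707107

j₁+j₂−J=0  J+j₁−j₂=5  J−j₁+j₂=1  j₁+j₂+J+1=7
(j₁±m₁, j₂±m₂, J±M) = (2,3,1,0,3,3)
P² = 72
sum k=0..0:
  [0] +1/12 = 1/12
S = 1/12
C² = P²·S² = 1/2 ; C = +0.707107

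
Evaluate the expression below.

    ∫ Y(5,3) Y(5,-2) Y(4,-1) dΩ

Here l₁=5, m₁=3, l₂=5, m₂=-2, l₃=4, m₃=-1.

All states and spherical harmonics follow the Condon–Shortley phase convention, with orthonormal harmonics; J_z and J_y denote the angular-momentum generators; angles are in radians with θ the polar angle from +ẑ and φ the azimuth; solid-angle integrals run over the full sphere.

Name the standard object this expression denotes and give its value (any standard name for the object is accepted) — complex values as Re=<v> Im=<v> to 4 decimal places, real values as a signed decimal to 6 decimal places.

This is a Gaunt coefficient — the integral of a triple product of spherical harmonics over the sphere.
m-sum 0 ✓  L=14 even ✓  0≤4≤10 ✓
Π(2lᵢ+1) = 11×11×9 = 1089
triangle coeff Δ(5,5,4) = 1/3153150
Σ_t [1,5]: t=1:−1/69120 t=2:+1/1728 t=3:−1/576 t=4:+1/1728 t=5:−1/69120 = -7/11520
(3j)²=2/143 [(5 5 4; 0 0 0)], sign=-1
Σ_t [0,2]: t=0:+1/17280 t=1:−1/2880 t=2:+1/6912 = -1/6912
(3j)²=5/429 [(5 5 4; 3 -2 -1)], sign=+1
⇒ 4πI² = 30/169
I = (-1)√(30/169/(4π)) = -0.11885360

Gaunt coefficient, -0.118854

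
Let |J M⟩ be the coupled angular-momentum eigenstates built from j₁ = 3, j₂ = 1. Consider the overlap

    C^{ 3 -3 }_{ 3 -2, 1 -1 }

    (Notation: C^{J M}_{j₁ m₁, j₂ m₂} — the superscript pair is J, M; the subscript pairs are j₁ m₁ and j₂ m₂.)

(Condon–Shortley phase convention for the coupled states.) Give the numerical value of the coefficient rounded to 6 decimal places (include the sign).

+√(1/4) ≈ +0.500000

triangle: 1!*5!*1!/8! = 120/40320
(j±m)!: 1!*5!*0!*2!*0!*6! = 172800
prefactor² = (2J+1)*Δ*N² = 3600
  k=0: +1/(0!*1!*5!*0!*0!*1!) = 1/120
Σ = 1/120  ⇒  CG² = 3600*(1/120)² = 1/4
CG = +√(1/4) = +0.500000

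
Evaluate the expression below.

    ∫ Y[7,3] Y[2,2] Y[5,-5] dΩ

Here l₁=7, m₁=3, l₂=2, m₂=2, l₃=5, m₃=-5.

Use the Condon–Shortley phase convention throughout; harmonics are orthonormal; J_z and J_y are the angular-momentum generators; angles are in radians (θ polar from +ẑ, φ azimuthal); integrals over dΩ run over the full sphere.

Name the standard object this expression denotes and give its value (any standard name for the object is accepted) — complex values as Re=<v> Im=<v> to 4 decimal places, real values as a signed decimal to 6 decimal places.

This is a Gaunt coefficient — the integral of a triple product of spherical harmonics over the sphere.
m-sum 0 ✓  L=14 even ✓  5≤5≤9 ✓
Π(2lᵢ+1) = 15×5×11 = 825
triangle coeff Δ(7,2,5) = 1/15015
Σ_t [2,2]: t=2:+1/57600 = 1/57600
(3j)²=21/715 [(7 2 5; 0 0 0)], sign=-1
Σ_t [4,4]: t=4:+1/87091200 = 1/87091200
(3j)²=1/15015 [(7 2 5; 3 2 -5)], sign=+1
⇒ 4πI² = 3/1859
I = (-1)√(3/1859/(4π)) = -0.01133225

Gaunt coefficient, -0.011332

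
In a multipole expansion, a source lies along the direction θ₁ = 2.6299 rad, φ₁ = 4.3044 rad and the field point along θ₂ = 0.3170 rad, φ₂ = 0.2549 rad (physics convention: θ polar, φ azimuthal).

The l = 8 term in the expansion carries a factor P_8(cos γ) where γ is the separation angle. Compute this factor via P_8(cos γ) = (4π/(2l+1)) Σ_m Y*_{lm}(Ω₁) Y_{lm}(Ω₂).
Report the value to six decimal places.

Term-by-term m-sum for l=8 (normalisation 4π/17 = 0.739198):
  [-8]  conj(Y_{8,-8})(Ω₁) = -0.00169 + 0.00021j ; Y_{8,-8}(Ω₂) = -0.00002 - 0.00004j ; Δ = 0.00000 + 0.00000j
  [-7]  conj(Y_{8,-7})(Ω₁) = -0.00342 + 0.01164j ; Y_{8,-7}(Ω₂) = -0.00012 - 0.00055j ; Δ = 0.00001 + 0.00000j
  [-6]  conj(Y_{8,-6})(Ω₁) = 0.04150 + 0.03451j ; Y_{8,-6}(Ω₂) = 0.00018 - 0.00433j ; Δ = 0.00016 - 0.00017j
  [-5]  conj(Y_{8,-5})(Ω₁) = 0.14959 - 0.07583j ; Y_{8,-5}(Ω₂) = 0.00700 - 0.02293j ; Δ = -0.00069 - 0.00396j
  [-4]  conj(Y_{8,-4})(Ω₁) = -0.02235 - 0.36494j ; Y_{8,-4}(Ω₂) = 0.05103 - 0.08301j ; Δ = -0.03144 - 0.01677j
  [-3]  conj(Y_{8,-3})(Ω₁) = -0.48555 - 0.17550j ; Y_{8,-3}(Ω₂) = 0.20526 - 0.19693j ; Δ = -0.13422 + 0.05960j
  [-2]  conj(Y_{8,-2})(Ω₁) = -0.22635 + 0.24064j ; Y_{8,-2}(Ω₂) = 0.47784 - 0.26716j ; Δ = -0.04387 + 0.17546j
  [-1]  conj(Y_{8,-1})(Ω₁) = -0.08731 - 0.20200j ; Y_{8,-1}(Ω₂) = 0.50476 - 0.13152j ; Δ = -0.07064 - 0.09048j
  [+0]  conj(Y_{8,0})(Ω₁) = -0.41811 + 0.00000j ; Y_{8,0}(Ω₂) = -0.16504 + 0.00000j ; Δ = 0.06900 + 0.00000j
  [+1]  conj(Y_{8,1})(Ω₁) = 0.08731 - 0.20200j ; Y_{8,1}(Ω₂) = -0.50476 - 0.13152j ; Δ = -0.07064 + 0.09048j
  [+2]  conj(Y_{8,2})(Ω₁) = -0.22635 - 0.24064j ; Y_{8,2}(Ω₂) = 0.47784 + 0.26716j ; Δ = -0.04387 - 0.17546j
  [+3]  conj(Y_{8,3})(Ω₁) = 0.48555 - 0.17550j ; Y_{8,3}(Ω₂) = -0.20526 - 0.19693j ; Δ = -0.13422 - 0.05960j
  [+4]  conj(Y_{8,4})(Ω₁) = -0.02235 + 0.36494j ; Y_{8,4}(Ω₂) = 0.05103 + 0.08301j ; Δ = -0.03144 + 0.01677j
  [+5]  conj(Y_{8,5})(Ω₁) = -0.14959 - 0.07583j ; Y_{8,5}(Ω₂) = -0.00700 - 0.02293j ; Δ = -0.00069 + 0.00396j
  [+6]  conj(Y_{8,6})(Ω₁) = 0.04150 - 0.03451j ; Y_{8,6}(Ω₂) = 0.00018 + 0.00433j ; Δ = 0.00016 + 0.00017j
  [+7]  conj(Y_{8,7})(Ω₁) = 0.00342 + 0.01164j ; Y_{8,7}(Ω₂) = 0.00012 - 0.00055j ; Δ = 0.00001 - 0.00000j
  [+8]  conj(Y_{8,8})(Ω₁) = -0.00169 - 0.00021j ; Y_{8,8}(Ω₂) = -0.00002 + 0.00004j ; Δ = 0.00000 - 0.00000j
Total Σ_m = -0.49239 + 0.00000j. Multiply by 0.739198: -0.36398 + 0.00000j. P_8(cos γ) = -0.363976

-0.363976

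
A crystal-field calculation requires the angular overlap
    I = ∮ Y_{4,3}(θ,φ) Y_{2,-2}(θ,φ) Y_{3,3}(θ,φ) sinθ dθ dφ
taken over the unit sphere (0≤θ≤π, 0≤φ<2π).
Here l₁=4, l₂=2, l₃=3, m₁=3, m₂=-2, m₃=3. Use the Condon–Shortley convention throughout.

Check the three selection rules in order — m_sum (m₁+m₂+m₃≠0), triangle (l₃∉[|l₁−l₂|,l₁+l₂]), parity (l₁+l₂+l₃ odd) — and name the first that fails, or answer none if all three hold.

m_sum

Σmᵢ = 4  ✗
l₃∈[|l₁−l₂|,l₁+l₂]=[2,6], have l₃=3
Σlᵢ = 9 ⇒ odd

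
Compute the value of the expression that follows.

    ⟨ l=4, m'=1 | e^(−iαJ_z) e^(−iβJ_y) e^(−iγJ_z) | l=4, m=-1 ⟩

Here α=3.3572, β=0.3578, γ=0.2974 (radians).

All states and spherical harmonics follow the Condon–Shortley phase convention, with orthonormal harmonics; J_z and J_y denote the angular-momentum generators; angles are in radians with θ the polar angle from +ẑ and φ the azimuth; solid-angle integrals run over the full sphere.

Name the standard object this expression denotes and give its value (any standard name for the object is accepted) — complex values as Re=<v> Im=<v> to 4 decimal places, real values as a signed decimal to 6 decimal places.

This is a Wigner D-matrix element — the rotation-matrix element ⟨l m'| R(α,β,γ) |l m⟩ in the angular-momentum basis.
D^4_{1,-1}(3.3572,0.3578,0.2974) = e^{-i·1·3.3572}·d^4_{1,-1}(0.3578)·e^{-i·-1·0.2974}. Compute d first:
c=cos(0.357800/2)=0.984040, s=sin(0.357800/2)=0.177947; N=√[120·6·6·120]=720.000000
k∈{0,1,2,3} keeps every argument non-negative
  k=0: (−1)^2·720.0000/(72)·0.9840^6·0.1779^2 = +0.287514
  k=1: (−1)^3·720.0000/(24)·0.9840^4·0.1779^4 = -0.028206
  k=2: (−1)^4·720.0000/(48)·0.9840^2·0.1779^6 = +0.000461
  k=3: (−1)^5·720.0000/(720)·0.9840^0·0.1779^8 = -0.000001
d^4_{1,-1}(0.3578) = +0.287514 -0.028206 +0.000461 -0.000001 = +0.259769
Phases: e^{-i·(1)·3.3572}=-0.976847+0.213941i, e^{-i·(-1)·0.2974}=+0.956102+0.293035i ⇒ D=-0.258900-0.021223i

Wigner D-matrix element, Re=-0.2589 Im=-0.0212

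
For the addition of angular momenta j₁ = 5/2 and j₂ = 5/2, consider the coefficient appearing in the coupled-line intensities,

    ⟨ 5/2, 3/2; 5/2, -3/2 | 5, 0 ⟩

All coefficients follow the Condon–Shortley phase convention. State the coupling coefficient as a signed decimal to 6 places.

+√(25/252) = +0.314970

j₁+j₂−J=0  J+j₁−j₂=5  J−j₁+j₂=5  j₁+j₂+J+1=11
(j₁±m₁, j₂±m₂, J±M) = (4,1,1,4,5,5)
P² = 230400/7
sum k=0..0:
  [0] +1/576 = 1/576
S = 1/576
C² = P²·S² = 25/252 ; C = +0.314970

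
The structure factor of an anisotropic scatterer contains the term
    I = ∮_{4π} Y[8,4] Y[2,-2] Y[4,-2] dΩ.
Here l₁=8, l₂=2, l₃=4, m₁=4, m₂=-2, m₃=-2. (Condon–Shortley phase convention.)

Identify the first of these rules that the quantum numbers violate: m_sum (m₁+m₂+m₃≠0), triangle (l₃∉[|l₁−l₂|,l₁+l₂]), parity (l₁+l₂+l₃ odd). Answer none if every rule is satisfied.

triangle

Σmᵢ = 0  ✓
l₃∈[|l₁−l₂|,l₁+l₂]=[6,10] required, l₃=4 fails  ✗
Σlᵢ = 14 ⇒ even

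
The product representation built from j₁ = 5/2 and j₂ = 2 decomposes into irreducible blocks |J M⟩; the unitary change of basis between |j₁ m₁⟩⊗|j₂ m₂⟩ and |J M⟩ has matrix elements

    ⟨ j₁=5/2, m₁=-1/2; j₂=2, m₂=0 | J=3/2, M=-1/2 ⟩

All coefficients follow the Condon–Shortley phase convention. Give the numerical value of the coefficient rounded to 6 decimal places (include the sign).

triangle: 3!*2!*1!/7! = 12/5040
(j±m)!: 2!*3!*2!*2!*1!*2! = 96
prefactor² = (2J+1)*Δ*N² = 32/35
  k=1: −1/(1!*2!*2!*1!*0!*0!) = -1/4
  k=2: +1/(2!*1!*1!*0!*1!*1!) = 1/2
Σ = 1/4  ⇒  CG² = 32/35*(1/4)² = 2/35
CG = +√(2/35) = +0.239046

+√(2/35) ≈ +0.239046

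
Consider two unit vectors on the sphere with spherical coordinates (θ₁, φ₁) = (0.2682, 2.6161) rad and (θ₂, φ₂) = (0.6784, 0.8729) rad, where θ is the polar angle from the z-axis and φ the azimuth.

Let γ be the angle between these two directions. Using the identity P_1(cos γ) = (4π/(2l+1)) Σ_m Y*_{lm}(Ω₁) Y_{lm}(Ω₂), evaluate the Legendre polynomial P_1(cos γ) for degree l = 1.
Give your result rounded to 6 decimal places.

Addition theorem: P_1(cos γ) = (4π/3) Σ_m Y*_{lm}(Ω₁) Y_{lm}(Ω₂), m = −1…1:
  m=-1: (-0.079202+0.045927i) × (+0.139326-0.166122i) = -0.003405+0.019556i  (running Σ = -0.003405+0.019556i)
  m=0: (+0.471135-0.000000i) × (+0.380415+0.000000i) = +0.179227+0.000000i  (running Σ = +0.175821+0.019556i)
  m=1: (+0.079202+0.045927i) × (-0.139326-0.166122i) = -0.003405-0.019556i  (running Σ = +0.172416+0.000000i)
Σ over m = +0.172416+0.000000i; ×(4π/3) → +0.722215+0.000000i. Real part: 0.722215

0.722215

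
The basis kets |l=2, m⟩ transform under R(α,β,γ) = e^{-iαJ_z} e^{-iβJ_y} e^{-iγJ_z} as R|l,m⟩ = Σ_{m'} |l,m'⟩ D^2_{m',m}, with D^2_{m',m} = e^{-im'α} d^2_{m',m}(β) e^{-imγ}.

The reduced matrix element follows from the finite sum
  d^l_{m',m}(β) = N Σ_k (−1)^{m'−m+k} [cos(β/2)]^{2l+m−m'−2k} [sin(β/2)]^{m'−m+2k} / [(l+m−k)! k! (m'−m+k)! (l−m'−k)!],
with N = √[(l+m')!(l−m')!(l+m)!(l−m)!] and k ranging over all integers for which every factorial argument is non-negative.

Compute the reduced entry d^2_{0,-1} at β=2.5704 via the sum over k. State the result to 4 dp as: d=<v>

d^2_{0,-1}(β=2.5704) via the finite sum:
Half-angle: c=0.281730, s=0.959494. N=√(2·2·1·6)=4.898979
Admissible k: 0..1 (factorial args all ≥0)
  k=0: (−1)^1·4.8990/(2)·0.2817^3·0.9595^1 = -0.052555
  k=1: (−1)^2·4.8990/(2)·0.2817^1·0.9595^3 = +0.609586
d^2_{0,-1}(2.5704) = -0.052555 +0.609586 = +0.557031

d=0.5570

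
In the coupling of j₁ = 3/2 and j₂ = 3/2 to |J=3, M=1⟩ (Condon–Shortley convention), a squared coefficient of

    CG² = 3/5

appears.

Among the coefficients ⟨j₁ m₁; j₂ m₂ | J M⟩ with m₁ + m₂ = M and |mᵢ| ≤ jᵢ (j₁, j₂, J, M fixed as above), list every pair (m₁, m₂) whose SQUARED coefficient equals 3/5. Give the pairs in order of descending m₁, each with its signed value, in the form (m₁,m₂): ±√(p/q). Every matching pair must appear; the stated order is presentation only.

(1/2,1/2): +√(3/5)

Admissible pairs with m₁+m₂ = M = 1: (-1/2,3/2), (1/2,1/2), (3/2,-1/2)
  (m₁,m₂)=(3/2,-1/2): CG² = 1/5, CG = +√(1/5)
  (m₁,m₂)=(1/2,1/2): CG² = 3/5, CG = +√(3/5)   ← matches the target
  (m₁,m₂)=(-1/2,3/2): CG² = 1/5, CG = +√(1/5)
Pairs with CG² = 3/5: (1/2,1/2): +√(3/5)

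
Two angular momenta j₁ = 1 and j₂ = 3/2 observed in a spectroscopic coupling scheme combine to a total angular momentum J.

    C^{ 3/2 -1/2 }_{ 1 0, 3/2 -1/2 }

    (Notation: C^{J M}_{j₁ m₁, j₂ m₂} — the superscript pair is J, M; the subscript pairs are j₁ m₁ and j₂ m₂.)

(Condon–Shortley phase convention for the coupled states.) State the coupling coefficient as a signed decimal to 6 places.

+0.258199

√[4·1!1!2!/5! · 1!1!1!2!1!2!] = √(4/15)
  +(−1)^0/∏(0,1,1,1,0,1)! = 1  (running 1)
  +(−1)^1/∏(1,0,0,0,1,2)! = -1/2  (running 1/2)
⟨..|..⟩ = √(4/15)·(1/2) = +0.258199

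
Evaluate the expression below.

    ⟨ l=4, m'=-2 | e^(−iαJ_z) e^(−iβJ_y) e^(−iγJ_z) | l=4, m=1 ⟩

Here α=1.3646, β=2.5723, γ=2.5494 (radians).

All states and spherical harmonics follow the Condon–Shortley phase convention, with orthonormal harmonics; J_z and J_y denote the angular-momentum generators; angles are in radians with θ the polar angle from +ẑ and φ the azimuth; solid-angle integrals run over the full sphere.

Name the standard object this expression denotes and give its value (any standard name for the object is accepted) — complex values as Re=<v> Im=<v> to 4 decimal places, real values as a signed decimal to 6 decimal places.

This is a Wigner D-matrix element — the rotation-matrix element ⟨l m'| R(α,β,γ) |l m⟩ in the angular-momentum basis.
D^4_{-2,1}(1.3646,2.5723,2.5494) = e^{-i·-2·1.3646}·d^4_{-2,1}(2.5723)·e^{-i·1·2.5494}. Compute d first:
Half-angle: c=0.280818, s=0.959761. N=√(2·720·120·6)=1018.233765
k: max(0,(1)−(-2))=3 … min(4+(1),4−(-2))=5
  k=3: (−1)^0·1018.2338/(72)·0.2808^5·0.9598^3 = +0.021834
  k=4: (−1)^1·1018.2338/(48)·0.2808^3·0.9598^5 = -0.382558
  k=5: (−1)^2·1018.2338/(240)·0.2808^1·0.9598^7 = +0.893723
d^4_{-2,1}(2.5723) = +0.021834 -0.382558 +0.893723 = +0.532999
Phases: e^{-i·(-2)·1.3646}=-0.916164+0.400803i, e^{-i·(1)·2.5494}=-0.829719-0.558182i ⇒ D=+0.524407+0.095318i

Wigner D-matrix element, Re=0.5244 Im=0.0953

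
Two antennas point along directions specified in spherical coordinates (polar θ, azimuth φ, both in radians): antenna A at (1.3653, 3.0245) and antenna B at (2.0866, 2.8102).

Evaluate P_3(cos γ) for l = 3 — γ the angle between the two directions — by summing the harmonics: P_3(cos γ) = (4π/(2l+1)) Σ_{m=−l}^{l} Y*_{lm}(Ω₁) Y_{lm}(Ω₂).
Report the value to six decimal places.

Term-by-term m-sum for l=3 (normalisation 4π/7 = 1.795196):
  m=-3: Y*=-0.36753 + 0.13469j  Y=-0.14973 - 0.23024j  product 0.08604 + 0.06445j
  m=-2: Y*=0.19440 - 0.04638j  Y=-0.30069 - 0.23471j  product -0.06934 - 0.03168j
  m=-1: Y*=0.24880 - 0.02927j  Y=-0.05753 - 0.01979j  product -0.01489 - 0.00324j
  m=+0: Y*=-0.21259 + 0.00000j  Y=0.32830 + 0.00000j  product -0.06979 + 0.00000j
  m=+1: Y*=-0.24880 - 0.02927j  Y=0.05753 - 0.01979j  product -0.01489 + 0.00324j
  m=+2: Y*=0.19440 + 0.04638j  Y=-0.30069 + 0.23471j  product -0.06934 + 0.03168j
  m=+3: Y*=0.36753 + 0.13469j  Y=0.14973 - 0.23024j  product 0.08604 - 0.06445j
Accumulated sum -0.06617 + 0.00000j; after 4π/(2l+1) scaling, -0.11878 + 0.00000j ⇒ P_3 = -0.118780

-0.118780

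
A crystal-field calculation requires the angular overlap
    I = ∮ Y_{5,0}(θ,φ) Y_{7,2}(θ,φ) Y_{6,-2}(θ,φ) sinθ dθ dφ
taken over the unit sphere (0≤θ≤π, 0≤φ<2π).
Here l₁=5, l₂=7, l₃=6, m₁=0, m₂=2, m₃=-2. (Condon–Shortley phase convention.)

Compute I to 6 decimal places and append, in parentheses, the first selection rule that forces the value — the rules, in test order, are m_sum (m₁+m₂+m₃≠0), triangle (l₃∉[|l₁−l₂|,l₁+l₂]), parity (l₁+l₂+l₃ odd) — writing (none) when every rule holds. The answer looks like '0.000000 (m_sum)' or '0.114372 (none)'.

-0.005692 (none)

Rules hold: Σm=0, L=18 even, 2≤6≤12.
N = 11·15·13 = 2145
Δ = 6!·4!·8!/19! = 1/174594420
Racah Σ t=1..5: t=1:−1/4147200 t=2:+1/207360 t=3:−1/82944 t=4:+1/207360 t=5:−1/4147200 = -1/345600
⇒ 3j(5 7 6; 0 0 0)² = 420/46189, sgn -1
Racah Σ t=1..5: t=1:−1/116121600 t=2:+1/1451520 t=3:−1/207360 t=4:+1/207360 t=5:−1/1658880 = 1/12902400
⇒ 3j(5 7 6; 0 2 -2)² = 27/1293292, sgn +1
4πI² = N·(3j₀)²·(3jₘ)² = 6075/14919047
I = -1·√(0.000407198/4π) = -0.00569243
No selection rule forces the value: the integral is nonzero (none).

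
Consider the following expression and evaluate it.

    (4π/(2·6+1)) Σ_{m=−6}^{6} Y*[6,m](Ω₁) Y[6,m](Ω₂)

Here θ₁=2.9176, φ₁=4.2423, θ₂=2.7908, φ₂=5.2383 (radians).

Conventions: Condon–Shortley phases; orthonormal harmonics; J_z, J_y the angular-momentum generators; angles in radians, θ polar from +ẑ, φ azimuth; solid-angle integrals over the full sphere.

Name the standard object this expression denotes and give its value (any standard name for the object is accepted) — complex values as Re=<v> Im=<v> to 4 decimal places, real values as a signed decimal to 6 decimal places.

Legendre polynomial (addition theorem), +0.276927

This sum is the spherical-harmonic addition theorem: it equals the Legendre polynomial P_l(cos γ) of the angle γ between the two directions.
Expand P_6 via completeness: Σ_{m} conj(Y_{6,m}) at Ω₁ times Y_{6,m} at Ω₂ —
  m=-6: (0.00006 + 0.00002j) × (0.00080 - 0.00001j) = 0.00000 + 0.00000j  (running Σ = 0.00000 + 0.00000j)
  m=-5: (0.00063 - 0.00062j) × (-0.00369 + 0.00657j) = 0.00000 + 0.00001j  (running Σ = 0.00000 + 0.00001j)
  m=-4: (-0.00250 - 0.00782j) × (-0.02199 - 0.03729j) = -0.00024 + 0.00027j  (running Σ = -0.00023 + 0.00027j)
  m=-3: (-0.05124 - 0.00830j) × (0.16634 - 0.00115j) = -0.00853 - 0.00132j  (running Σ = -0.00877 - 0.00105j)
  m=-2: (-0.12993 + 0.17797j) × (-0.20587 + 0.36042j) = -0.03739 - 0.08347j  (running Σ = -0.04616 - 0.08451j)
  m=-1: (0.25478 + 0.50146j) × (-0.28091 - 0.48396j) = 0.17112 - 0.26417j  (running Σ = 0.12496 - 0.34869j)
  m=0: (0.54691 + 0.00000j) × (0.06686 + 0.00000j) = 0.03657 + 0.00000j  (running Σ = 0.16152 - 0.34869j)
  m=1: (-0.25478 + 0.50146j) × (0.28091 - 0.48396j) = 0.17112 + 0.26417j  (running Σ = 0.33264 - 0.08451j)
  m=2: (-0.12993 - 0.17797j) × (-0.20587 - 0.36042j) = -0.03739 + 0.08347j  (running Σ = 0.29525 - 0.00105j)
  m=3: (0.05124 - 0.00830j) × (-0.16634 - 0.00115j) = -0.00853 + 0.00132j  (running Σ = 0.28672 + 0.00027j)
  m=4: (-0.00250 + 0.00782j) × (-0.02199 + 0.03729j) = -0.00024 - 0.00027j  (running Σ = 0.28648 + 0.00001j)
  m=5: (-0.00063 - 0.00062j) × (0.00369 + 0.00657j) = 0.00000 - 0.00001j  (running Σ = 0.28648 + 0.00000j)
  m=6: (0.00006 - 0.00002j) × (0.00080 + 0.00001j) = 0.00000 - 0.00000j  (running Σ = 0.28648 + 0.00000j)
Σ over m = 0.28648 + 0.00000j; ×(4π/13) → 0.27693 + 0.00000j. Real part: 0.276927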